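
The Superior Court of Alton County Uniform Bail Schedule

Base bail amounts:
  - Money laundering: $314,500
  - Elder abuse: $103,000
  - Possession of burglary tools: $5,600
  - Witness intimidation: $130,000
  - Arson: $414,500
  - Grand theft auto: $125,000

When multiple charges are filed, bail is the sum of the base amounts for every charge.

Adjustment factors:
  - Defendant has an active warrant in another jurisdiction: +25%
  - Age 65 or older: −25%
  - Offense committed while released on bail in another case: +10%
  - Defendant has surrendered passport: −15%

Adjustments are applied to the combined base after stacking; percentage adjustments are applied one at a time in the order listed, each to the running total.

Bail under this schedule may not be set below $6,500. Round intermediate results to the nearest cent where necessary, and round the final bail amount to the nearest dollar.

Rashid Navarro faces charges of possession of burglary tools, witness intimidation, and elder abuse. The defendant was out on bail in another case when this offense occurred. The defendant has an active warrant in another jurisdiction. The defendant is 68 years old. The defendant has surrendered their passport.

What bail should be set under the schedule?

$209,148

Base amounts from the schedule: possession of burglary tools $5,600; witness intimidation $130,000; elder abuse $103,000.
Stacking rule: sum of all bases. $5,600 + $130,000 + $103,000 = $238,600.
Defendant has an active warrant in another jurisdiction (+25%): $238,600 × 1.25 = $298,250.
Age 65 or older (−25%): $298,250 × 0.75 = $223,687.50.
Offense committed while released on bail in another case (+10%): $223,687.50 × 1.1 = $246,056.25.
Defendant has surrendered passport (−15%): $246,056.25 × 0.85 = $209,147.81.
$209,147.81 is at or above the $6,500 minimum.
Rounded to the nearest dollar: $209,148.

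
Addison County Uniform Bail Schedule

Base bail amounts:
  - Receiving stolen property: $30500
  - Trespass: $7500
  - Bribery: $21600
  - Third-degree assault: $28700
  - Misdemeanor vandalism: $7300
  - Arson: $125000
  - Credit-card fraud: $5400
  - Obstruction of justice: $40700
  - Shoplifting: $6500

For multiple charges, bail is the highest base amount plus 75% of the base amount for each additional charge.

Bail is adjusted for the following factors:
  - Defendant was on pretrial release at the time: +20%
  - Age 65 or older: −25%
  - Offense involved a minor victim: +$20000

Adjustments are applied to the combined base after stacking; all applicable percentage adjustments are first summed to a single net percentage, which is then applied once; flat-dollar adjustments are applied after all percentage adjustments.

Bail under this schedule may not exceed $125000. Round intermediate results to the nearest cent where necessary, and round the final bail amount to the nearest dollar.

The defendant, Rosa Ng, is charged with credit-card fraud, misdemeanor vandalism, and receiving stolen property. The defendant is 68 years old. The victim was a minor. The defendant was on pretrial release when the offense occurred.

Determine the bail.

$58024

Base amounts from the schedule: credit-card fraud $5400; misdemeanor vandalism $7300; receiving stolen property $30500.
Stacking rule: highest base plus 75% of each additional charge. Highest is receiving stolen property at $30500. Additional: $5400 × 75% = $4050; $7300 × 75% = $5475. Combined base = $30500 + $9525 = $40025.
Net percentage adjustment: +20% −25% = −5%. $40025 × 0.95 = $38023.75.
Offense involved a minor victim (+$20000 flat): $38023.75 + $20000 = $58023.75.
$58023.75 is within the $125000 maximum.
Rounded to the nearest dollar: $58024.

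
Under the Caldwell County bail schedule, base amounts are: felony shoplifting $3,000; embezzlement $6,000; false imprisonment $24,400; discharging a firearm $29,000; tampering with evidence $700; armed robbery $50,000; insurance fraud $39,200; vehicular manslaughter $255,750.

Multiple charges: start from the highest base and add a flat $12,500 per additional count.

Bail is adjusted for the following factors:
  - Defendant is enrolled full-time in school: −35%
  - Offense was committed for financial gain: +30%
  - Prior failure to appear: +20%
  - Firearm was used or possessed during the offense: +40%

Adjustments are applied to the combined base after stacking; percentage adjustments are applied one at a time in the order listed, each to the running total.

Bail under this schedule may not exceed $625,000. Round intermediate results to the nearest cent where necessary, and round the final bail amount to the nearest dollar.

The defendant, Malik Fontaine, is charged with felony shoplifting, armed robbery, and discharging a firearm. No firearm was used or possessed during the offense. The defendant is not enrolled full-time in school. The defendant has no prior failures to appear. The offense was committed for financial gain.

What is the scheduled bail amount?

Base amounts from the schedule: felony shoplifting $3,000; armed robbery $50,000; discharging a firearm $29,000.
Stacking rule: highest base plus $12,500 per additional charge. Highest is armed robbery at $50,000; 2 additional charges → +$25,000. Combined base = $75,000.
Offense was committed for financial gain (+30%): $75,000 × 1.3 = $97,500.
$97,500 is within the $625,000 maximum.

$97,500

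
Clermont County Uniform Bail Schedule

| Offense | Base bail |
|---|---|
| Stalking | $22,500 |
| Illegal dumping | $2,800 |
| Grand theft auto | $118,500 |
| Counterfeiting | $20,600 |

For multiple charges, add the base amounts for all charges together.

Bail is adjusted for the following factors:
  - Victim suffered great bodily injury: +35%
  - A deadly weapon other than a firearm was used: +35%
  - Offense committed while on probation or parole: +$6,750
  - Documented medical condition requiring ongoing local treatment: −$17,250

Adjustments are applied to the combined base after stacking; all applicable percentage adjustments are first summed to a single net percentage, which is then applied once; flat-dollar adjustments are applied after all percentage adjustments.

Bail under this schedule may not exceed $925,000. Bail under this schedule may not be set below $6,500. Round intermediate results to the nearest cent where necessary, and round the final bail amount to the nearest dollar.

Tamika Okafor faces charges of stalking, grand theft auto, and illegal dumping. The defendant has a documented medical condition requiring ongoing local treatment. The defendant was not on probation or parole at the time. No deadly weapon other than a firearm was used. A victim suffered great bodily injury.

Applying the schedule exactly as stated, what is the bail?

$176,880

Base amounts from the schedule: stalking $22,500; grand theft auto $118,500; illegal dumping $2,800.
Stacking rule: sum of all bases. $22,500 + $118,500 + $2,800 = $143,800.
Victim suffered great bodily injury (+35%): $143,800 × 1.35 = $194,130.
Documented medical condition requiring ongoing local treatment (−$17,250 flat): $194,130 − $17,250 = $176,880.
$176,880 is within the $925,000 maximum.
$176,880 is at or above the $6,500 minimum.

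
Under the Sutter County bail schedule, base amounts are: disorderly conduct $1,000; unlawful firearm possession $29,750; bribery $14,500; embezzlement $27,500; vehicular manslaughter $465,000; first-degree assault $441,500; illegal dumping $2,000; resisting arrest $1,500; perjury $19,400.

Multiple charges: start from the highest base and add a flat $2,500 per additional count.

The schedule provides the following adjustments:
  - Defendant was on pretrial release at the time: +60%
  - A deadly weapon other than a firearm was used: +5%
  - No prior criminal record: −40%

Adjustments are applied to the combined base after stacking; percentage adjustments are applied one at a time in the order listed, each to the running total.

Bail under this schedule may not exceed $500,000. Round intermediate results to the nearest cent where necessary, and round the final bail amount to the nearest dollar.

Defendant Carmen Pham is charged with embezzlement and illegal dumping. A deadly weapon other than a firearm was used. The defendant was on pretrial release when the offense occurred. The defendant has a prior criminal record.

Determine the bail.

$50,400

Base amounts from the schedule: embezzlement $27,500; illegal dumping $2,000.
Stacking rule: highest base plus $2,500 per additional charge. Highest is embezzlement at $27,500; 1 additional charge → +$2,500. Combined base = $30,000.
Defendant was on pretrial release at the time (+60%): $30,000 × 1.6 = $48,000.
A deadly weapon other than a firearm was used (+5%): $48,000 × 1.05 = $50,400.
$50,400 is within the $500,000 maximum.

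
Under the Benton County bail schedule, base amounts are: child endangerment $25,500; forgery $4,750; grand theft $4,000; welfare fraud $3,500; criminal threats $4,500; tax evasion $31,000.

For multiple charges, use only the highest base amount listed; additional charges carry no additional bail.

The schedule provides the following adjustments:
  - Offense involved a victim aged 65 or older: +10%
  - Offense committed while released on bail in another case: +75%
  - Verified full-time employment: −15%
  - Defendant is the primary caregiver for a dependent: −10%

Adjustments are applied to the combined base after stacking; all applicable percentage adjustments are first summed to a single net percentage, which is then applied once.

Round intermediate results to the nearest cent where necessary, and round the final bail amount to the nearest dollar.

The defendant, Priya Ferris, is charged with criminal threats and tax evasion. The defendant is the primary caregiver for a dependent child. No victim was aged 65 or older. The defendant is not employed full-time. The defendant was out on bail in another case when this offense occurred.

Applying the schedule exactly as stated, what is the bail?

Base amounts from the schedule: criminal threats $4,500; tax evasion $31,000.
Stacking rule: use the highest base only. Highest is tax evasion at $31,000. Combined base = $31,000.
Net percentage adjustment: +75% −10% = +65%. $31,000 × 1.65 = $51,150.

$51,150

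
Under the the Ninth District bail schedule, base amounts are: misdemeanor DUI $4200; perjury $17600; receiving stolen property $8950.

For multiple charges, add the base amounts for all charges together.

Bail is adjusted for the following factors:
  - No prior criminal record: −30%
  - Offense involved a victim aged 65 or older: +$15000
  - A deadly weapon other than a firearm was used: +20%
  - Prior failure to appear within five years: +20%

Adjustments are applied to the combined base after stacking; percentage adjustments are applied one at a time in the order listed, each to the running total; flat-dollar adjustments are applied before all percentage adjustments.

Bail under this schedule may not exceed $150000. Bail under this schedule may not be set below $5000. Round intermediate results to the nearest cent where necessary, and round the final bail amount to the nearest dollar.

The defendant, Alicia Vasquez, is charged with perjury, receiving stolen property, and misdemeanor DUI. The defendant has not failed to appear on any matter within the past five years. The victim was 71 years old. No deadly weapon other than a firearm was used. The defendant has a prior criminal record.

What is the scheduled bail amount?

Base amounts from the schedule: perjury $17600; receiving stolen property $8950; misdemeanor DUI $4200.
Stacking rule: sum of all bases. $17600 + $8950 + $4200 = $30750.
Offense involved a victim aged 65 or older (+$15000 flat): $30750 + $15000 = $45750.
$45750 is within the $150000 maximum.
$45750 is at or above the $5000 minimum.

$45750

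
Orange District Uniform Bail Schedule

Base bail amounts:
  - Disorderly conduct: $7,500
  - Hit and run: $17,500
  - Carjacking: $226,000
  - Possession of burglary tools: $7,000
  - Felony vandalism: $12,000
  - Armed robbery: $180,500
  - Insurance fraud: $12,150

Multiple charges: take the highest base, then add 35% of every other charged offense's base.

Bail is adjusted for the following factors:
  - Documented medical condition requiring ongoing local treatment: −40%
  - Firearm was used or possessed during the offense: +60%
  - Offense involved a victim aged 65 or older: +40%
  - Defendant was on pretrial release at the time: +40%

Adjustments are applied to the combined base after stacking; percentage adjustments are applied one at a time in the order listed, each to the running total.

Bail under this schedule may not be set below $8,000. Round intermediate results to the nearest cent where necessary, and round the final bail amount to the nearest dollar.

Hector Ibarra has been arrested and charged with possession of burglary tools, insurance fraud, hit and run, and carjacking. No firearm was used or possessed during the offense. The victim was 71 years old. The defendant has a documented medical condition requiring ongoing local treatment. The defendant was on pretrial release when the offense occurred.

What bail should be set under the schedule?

Base amounts from the schedule: possession of burglary tools $7,000; insurance fraud $12,150; hit and run $17,500; carjacking $226,000.
Stacking rule: highest base plus 35% of each additional charge. Highest is carjacking at $226,000. Additional: $7,000 × 35% = $2,450; $12,150 × 35% = $4,252.50; $17,500 × 35% = $6,125. Combined base = $226,000 + $12,827.50 = $238,827.50.
Documented medical condition requiring ongoing local treatment (−40%): $238,827.50 × 0.6 = $143,296.50.
Offense involved a victim aged 65 or older (+40%): $143,296.50 × 1.4 = $200,615.10.
Defendant was on pretrial release at the time (+40%): $200,615.10 × 1.4 = $280,861.14.
$280,861.14 is at or above the $8,000 minimum.
Rounded to the nearest dollar: $280,861.

$280,861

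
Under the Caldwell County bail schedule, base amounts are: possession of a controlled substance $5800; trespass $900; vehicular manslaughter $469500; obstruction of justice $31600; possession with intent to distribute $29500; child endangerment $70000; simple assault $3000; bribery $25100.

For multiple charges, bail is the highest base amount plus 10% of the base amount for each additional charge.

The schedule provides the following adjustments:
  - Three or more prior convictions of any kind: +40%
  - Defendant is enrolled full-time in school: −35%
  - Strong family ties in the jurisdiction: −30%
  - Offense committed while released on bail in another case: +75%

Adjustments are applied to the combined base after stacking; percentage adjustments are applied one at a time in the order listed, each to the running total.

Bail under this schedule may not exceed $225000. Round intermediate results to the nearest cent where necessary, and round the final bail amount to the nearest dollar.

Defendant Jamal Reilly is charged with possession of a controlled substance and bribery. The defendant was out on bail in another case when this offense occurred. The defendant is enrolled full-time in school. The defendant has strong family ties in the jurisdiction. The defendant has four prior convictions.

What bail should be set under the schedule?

Base amounts from the schedule: possession of a controlled substance $5800; bribery $25100.
Stacking rule: highest base plus 10% of each additional charge. Highest is bribery at $25100. Additional: $5800 × 10% = $580. Combined base = $25100 + $580 = $25680.
Three or more prior convictions of any kind (+40%): $25680 × 1.4 = $35952.
Defendant is enrolled full-time in school (−35%): $35952 × 0.65 = $23368.80.
Strong family ties in the jurisdiction (−30%): $23368.80 × 0.7 = $16358.16.
Offense committed while released on bail in another case (+75%): $16358.16 × 1.75 = $28626.78.
$28626.78 is within the $225000 maximum.
Rounded to the nearest dollar: $28627.

$28627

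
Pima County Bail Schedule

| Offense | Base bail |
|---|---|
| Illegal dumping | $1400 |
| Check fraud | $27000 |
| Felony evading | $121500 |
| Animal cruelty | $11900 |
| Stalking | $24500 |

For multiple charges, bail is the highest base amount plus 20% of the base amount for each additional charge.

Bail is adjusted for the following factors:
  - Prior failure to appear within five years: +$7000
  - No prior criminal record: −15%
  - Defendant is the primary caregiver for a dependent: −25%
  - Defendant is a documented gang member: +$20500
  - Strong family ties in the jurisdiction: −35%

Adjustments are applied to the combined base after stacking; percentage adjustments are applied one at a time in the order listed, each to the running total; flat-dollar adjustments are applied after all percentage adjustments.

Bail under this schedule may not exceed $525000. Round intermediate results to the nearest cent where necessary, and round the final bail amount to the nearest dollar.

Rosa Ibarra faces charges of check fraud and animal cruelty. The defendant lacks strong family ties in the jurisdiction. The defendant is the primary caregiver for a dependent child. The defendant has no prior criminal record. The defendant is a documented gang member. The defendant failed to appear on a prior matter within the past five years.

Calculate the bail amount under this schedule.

Base amounts from the schedule: check fraud $27000; animal cruelty $11900.
Stacking rule: highest base plus 20% of each additional charge. Highest is check fraud at $27000. Additional: $11900 × 20% = $2380. Combined base = $27000 + $2380 = $29380.
No prior criminal record (−15%): $29380 × 0.85 = $24973.
Defendant is the primary caregiver for a dependent (−25%): $24973 × 0.75 = $18729.75.
Prior failure to appear within five years (+$7000 flat): $18729.75 + $7000 = $25729.75.
Defendant is a documented gang member (+$20500 flat): $25729.75 + $20500 = $46229.75.
$46229.75 is within the $525000 maximum.
Rounded to the nearest dollar: $46230.

$46230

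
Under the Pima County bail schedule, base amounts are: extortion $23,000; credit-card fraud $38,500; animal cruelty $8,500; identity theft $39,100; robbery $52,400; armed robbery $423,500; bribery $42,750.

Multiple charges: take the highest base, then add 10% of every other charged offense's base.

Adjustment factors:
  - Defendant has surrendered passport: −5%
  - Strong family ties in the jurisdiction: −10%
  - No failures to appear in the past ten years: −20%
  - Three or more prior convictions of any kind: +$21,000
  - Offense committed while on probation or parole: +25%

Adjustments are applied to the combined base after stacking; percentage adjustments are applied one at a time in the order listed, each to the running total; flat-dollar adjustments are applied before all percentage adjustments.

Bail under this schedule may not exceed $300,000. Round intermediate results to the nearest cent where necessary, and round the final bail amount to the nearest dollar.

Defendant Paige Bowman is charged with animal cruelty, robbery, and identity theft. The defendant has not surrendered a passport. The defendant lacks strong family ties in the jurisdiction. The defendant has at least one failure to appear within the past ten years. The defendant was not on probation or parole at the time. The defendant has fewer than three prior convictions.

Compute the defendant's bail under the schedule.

Base amounts from the schedule: animal cruelty $8,500; robbery $52,400; identity theft $39,100.
Stacking rule: highest base plus 10% of each additional charge. Highest is robbery at $52,400. Additional: $8,500 × 10% = $850; $39,100 × 10% = $3,910. Combined base = $52,400 + $4,760 = $57,160.
No adjustment factors apply to this defendant.
$57,160 is within the $300,000 maximum.

$57,160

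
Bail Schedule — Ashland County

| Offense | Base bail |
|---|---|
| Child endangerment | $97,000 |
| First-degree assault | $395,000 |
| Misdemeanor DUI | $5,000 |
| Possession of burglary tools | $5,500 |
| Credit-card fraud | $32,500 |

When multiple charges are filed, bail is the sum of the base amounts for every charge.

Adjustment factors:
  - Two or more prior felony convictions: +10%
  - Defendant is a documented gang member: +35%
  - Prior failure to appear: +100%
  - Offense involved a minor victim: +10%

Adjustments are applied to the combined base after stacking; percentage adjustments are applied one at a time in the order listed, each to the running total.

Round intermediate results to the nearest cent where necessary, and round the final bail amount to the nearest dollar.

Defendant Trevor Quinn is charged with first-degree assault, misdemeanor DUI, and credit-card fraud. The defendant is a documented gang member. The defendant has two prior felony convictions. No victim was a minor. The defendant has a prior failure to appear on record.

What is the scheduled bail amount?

$1,284,525

Base amounts from the schedule: first-degree assault $395,000; misdemeanor DUI $5,000; credit-card fraud $32,500.
Stacking rule: sum of all bases. $395,000 + $5,000 + $32,500 = $432,500.
Two or more prior felony convictions (+10%): $432,500 × 1.1 = $475,750.
Defendant is a documented gang member (+35%): $475,750 × 1.35 = $642,262.50.
Prior failure to appear (+100%): $642,262.50 × 2 = $1,284,525.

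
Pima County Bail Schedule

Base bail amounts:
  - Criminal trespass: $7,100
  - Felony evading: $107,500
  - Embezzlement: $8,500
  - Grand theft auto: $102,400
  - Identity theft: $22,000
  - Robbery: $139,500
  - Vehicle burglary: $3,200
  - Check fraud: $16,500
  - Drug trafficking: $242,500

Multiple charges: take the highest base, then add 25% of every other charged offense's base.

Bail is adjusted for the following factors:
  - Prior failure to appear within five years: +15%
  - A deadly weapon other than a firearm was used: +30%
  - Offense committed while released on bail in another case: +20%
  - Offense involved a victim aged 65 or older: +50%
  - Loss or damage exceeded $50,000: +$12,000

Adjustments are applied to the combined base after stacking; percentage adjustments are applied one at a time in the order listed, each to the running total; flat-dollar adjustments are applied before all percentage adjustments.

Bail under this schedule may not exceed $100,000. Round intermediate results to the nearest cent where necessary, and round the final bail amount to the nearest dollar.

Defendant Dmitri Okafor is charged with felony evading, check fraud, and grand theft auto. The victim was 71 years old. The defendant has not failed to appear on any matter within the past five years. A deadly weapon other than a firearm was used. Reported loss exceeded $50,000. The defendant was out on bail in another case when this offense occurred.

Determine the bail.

Base amounts from the schedule: felony evading $107,500; check fraud $16,500; grand theft auto $102,400.
Stacking rule: highest base plus 25% of each additional charge. Highest is felony evading at $107,500. Additional: $16,500 × 25% = $4,125; $102,400 × 25% = $25,600. Combined base = $107,500 + $29,725 = $137,225.
Loss or damage exceeded $50,000 (+$12,000 flat): $137,225 + $12,000 = $149,225.
A deadly weapon other than a firearm was used (+30%): $149,225 × 1.3 = $193,992.50.
Offense committed while released on bail in another case (+20%): $193,992.50 × 1.2 = $232,791.
Offense involved a victim aged 65 or older (+50%): $232,791 × 1.5 = $349,186.50.
Result $349,186.50 exceeds the maximum of $100,000; bail is capped at $100,000.

$100,000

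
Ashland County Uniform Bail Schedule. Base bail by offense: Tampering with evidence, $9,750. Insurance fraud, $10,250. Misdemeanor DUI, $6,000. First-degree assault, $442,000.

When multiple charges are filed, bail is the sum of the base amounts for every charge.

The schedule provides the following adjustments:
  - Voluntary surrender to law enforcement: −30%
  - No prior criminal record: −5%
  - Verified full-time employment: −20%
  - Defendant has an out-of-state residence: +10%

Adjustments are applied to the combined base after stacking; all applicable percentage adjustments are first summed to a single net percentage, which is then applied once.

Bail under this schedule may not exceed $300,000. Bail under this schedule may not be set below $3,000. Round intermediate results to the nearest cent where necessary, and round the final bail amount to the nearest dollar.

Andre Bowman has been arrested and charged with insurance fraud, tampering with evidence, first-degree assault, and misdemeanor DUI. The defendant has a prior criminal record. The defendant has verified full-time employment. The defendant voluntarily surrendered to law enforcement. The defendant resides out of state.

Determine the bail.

Base amounts from the schedule: insurance fraud $10,250; tampering with evidence $9,750; first-degree assault $442,000; misdemeanor DUI $6,000.
Stacking rule: sum of all bases. $10,250 + $9,750 + $442,000 + $6,000 = $468,000.
Net percentage adjustment: −30% −20% +10% = −40%. $468,000 × 0.6 = $280,800.
$280,800 is within the $300,000 maximum.
$280,800 is at or above the $3,000 minimum.

$280,800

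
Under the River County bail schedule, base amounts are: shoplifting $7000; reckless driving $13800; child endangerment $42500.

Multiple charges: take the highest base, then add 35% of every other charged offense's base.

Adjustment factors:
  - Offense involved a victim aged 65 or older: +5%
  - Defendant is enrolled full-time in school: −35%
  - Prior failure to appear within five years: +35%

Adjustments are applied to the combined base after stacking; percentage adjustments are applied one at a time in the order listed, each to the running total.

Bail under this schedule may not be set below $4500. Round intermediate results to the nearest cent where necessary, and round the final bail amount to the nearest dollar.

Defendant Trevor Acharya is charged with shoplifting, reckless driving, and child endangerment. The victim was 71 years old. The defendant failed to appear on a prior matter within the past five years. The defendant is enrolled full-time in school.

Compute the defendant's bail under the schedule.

$45866

Base amounts from the schedule: shoplifting $7000; reckless driving $13800; child endangerment $42500.
Stacking rule: highest base plus 35% of each additional charge. Highest is child endangerment at $42500. Additional: $7000 × 35% = $2450; $13800 × 35% = $4830. Combined base = $42500 + $7280 = $49780.
Offense involved a victim aged 65 or older (+5%): $49780 × 1.05 = $52269.
Defendant is enrolled full-time in school (−35%): $52269 × 0.65 = $33974.85.
Prior failure to appear within five years (+35%): $33974.85 × 1.35 = $45866.05.
$45866.05 is at or above the $4500 minimum.
Rounded to the nearest dollar: $45866.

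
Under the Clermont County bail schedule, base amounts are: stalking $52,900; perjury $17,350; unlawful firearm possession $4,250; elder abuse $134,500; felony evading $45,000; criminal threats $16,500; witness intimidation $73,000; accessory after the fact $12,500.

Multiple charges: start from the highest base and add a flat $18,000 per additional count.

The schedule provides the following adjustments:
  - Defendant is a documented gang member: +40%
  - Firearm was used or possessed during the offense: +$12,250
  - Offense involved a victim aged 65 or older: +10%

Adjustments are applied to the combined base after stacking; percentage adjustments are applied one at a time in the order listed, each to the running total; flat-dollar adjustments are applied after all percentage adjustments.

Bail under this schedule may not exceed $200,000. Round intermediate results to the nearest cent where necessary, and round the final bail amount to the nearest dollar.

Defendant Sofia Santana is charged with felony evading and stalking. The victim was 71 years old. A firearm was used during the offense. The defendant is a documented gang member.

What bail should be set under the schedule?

$121,436

Base amounts from the schedule: felony evading $45,000; stalking $52,900.
Stacking rule: highest base plus $18,000 per additional charge. Highest is stalking at $52,900; 1 additional charge → +$18,000. Combined base = $70,900.
Defendant is a documented gang member (+40%): $70,900 × 1.4 = $99,260.
Offense involved a victim aged 65 or older (+10%): $99,260 × 1.1 = $109,186.
Firearm was used or possessed during the offense (+$12,250 flat): $109,186 + $12,250 = $121,436.
$121,436 is within the $200,000 maximum.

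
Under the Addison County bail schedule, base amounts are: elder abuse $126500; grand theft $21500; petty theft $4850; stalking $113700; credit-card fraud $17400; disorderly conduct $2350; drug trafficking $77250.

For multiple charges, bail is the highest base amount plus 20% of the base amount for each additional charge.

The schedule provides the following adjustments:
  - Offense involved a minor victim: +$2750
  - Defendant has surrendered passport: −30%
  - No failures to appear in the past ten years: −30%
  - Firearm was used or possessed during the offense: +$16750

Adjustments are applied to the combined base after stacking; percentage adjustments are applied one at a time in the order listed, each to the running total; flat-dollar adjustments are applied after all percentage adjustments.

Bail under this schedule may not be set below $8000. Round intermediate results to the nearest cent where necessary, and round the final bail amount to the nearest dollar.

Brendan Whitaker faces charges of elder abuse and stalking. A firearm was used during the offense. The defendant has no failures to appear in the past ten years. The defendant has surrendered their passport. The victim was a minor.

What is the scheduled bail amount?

$92628

Base amounts from the schedule: elder abuse $126500; stalking $113700.
Stacking rule: highest base plus 20% of each additional charge. Highest is elder abuse at $126500. Additional: $113700 × 20% = $22740. Combined base = $126500 + $22740 = $149240.
Defendant has surrendered passport (−30%): $149240 × 0.7 = $104468.
No failures to appear in the past ten years (−30%): $104468 × 0.7 = $73127.60.
Offense involved a minor victim (+$2750 flat): $73127.60 + $2750 = $75877.60.
Firearm was used or possessed during the offense (+$16750 flat): $75877.60 + $16750 = $92627.60.
$92627.60 is at or above the $8000 minimum.
Rounded to the nearest dollar: $92628.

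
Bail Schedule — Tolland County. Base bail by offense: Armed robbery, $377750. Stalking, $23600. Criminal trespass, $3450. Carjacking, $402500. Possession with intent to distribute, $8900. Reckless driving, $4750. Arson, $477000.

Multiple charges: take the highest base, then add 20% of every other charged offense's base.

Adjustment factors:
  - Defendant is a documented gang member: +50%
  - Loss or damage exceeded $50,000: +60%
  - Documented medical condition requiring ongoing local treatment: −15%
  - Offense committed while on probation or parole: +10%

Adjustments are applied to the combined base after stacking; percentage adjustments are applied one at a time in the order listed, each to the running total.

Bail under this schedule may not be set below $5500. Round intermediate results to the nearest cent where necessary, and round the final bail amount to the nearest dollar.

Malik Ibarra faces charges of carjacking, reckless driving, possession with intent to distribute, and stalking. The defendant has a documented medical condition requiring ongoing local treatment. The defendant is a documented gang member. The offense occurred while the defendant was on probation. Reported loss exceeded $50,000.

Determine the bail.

Base amounts from the schedule: carjacking $402500; reckless driving $4750; possession with intent to distribute $8900; stalking $23600.
Stacking rule: highest base plus 20% of each additional charge. Highest is carjacking at $402500. Additional: $4750 × 20% = $950; $8900 × 20% = $1780; $23600 × 20% = $4720. Combined base = $402500 + $7450 = $409950.
Defendant is a documented gang member (+50%): $409950 × 1.5 = $614925.
Loss or damage exceeded $50,000 (+60%): $614925 × 1.6 = $983880.
Documented medical condition requiring ongoing local treatment (−15%): $983880 × 0.85 = $836298.
Offense committed while on probation or parole (+10%): $836298 × 1.1 = $919927.80.
$919927.80 is at or above the $5500 minimum.
Rounded to the nearest dollar: $919928.

$919928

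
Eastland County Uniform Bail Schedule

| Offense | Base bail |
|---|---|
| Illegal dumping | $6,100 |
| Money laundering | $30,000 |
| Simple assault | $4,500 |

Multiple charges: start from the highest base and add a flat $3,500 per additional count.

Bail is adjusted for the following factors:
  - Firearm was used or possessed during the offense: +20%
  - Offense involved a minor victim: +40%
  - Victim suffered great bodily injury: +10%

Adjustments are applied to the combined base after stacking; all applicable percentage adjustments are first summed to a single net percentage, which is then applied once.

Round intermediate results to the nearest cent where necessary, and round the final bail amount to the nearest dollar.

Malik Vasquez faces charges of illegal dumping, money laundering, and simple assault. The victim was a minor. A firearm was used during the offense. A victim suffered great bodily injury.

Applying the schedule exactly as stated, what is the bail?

Base amounts from the schedule: illegal dumping $6,100; money laundering $30,000; simple assault $4,500.
Stacking rule: highest base plus $3,500 per additional charge. Highest is money laundering at $30,000; 2 additional charges → +$7,000. Combined base = $37,000.
Net percentage adjustment: +20% +40% +10% = +70%. $37,000 × 1.7 = $62,900.

$62,900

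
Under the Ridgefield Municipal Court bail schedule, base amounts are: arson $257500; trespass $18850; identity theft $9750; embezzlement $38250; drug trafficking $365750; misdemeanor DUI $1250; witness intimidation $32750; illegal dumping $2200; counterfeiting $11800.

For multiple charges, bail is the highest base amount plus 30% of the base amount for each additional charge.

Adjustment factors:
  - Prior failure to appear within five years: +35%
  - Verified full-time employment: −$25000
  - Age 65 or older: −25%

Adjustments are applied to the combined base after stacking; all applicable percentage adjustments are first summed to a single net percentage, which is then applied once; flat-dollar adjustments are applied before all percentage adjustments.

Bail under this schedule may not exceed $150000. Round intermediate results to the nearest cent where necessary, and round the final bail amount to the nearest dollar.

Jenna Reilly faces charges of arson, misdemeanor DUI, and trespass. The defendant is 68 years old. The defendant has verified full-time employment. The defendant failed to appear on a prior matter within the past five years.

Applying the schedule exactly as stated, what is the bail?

$150000

Base amounts from the schedule: arson $257500; misdemeanor DUI $1250; trespass $18850.
Stacking rule: highest base plus 30% of each additional charge. Highest is arson at $257500. Additional: $1250 × 30% = $375; $18850 × 30% = $5655. Combined base = $257500 + $6030 = $263530.
Verified full-time employment (−$25000 flat): $263530 − $25000 = $238530.
Net percentage adjustment: +35% −25% = +10%. $238530 × 1.1 = $262383.
Result $262383 exceeds the maximum of $150000; bail is capped at $150000.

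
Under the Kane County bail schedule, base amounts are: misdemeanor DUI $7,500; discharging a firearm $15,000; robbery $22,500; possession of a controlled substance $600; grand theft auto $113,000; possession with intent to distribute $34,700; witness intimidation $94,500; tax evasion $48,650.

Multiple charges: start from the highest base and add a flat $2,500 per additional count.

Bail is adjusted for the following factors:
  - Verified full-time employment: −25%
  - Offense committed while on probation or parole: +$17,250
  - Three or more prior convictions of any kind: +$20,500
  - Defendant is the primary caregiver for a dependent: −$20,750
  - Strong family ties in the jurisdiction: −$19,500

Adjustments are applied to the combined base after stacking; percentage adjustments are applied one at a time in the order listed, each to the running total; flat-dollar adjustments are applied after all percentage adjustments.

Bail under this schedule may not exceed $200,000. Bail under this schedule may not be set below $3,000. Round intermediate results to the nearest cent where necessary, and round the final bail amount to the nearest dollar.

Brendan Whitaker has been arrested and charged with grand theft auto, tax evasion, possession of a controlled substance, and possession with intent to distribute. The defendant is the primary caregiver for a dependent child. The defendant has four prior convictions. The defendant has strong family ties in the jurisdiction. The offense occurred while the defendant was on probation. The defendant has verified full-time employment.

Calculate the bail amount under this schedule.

Base amounts from the schedule: grand theft auto $113,000; tax evasion $48,650; possession of a controlled substance $600; possession with intent to distribute $34,700.
Stacking rule: highest base plus $2,500 per additional charge. Highest is grand theft auto at $113,000; 3 additional charges → +$7,500. Combined base = $120,500.
Verified full-time employment (−25%): $120,500 × 0.75 = $90,375.
Offense committed while on probation or parole (+$17,250 flat): $90,375 + $17,250 = $107,625.
Three or more prior convictions of any kind (+$20,500 flat): $107,625 + $20,500 = $128,125.
Defendant is the primary caregiver for a dependent (−$20,750 flat): $128,125 − $20,750 = $107,375.
Strong family ties in the jurisdiction (−$19,500 flat): $107,375 − $19,500 = $87,875.
$87,875 is within the $200,000 maximum.
$87,875 is at or above the $3,000 minimum.

$87,875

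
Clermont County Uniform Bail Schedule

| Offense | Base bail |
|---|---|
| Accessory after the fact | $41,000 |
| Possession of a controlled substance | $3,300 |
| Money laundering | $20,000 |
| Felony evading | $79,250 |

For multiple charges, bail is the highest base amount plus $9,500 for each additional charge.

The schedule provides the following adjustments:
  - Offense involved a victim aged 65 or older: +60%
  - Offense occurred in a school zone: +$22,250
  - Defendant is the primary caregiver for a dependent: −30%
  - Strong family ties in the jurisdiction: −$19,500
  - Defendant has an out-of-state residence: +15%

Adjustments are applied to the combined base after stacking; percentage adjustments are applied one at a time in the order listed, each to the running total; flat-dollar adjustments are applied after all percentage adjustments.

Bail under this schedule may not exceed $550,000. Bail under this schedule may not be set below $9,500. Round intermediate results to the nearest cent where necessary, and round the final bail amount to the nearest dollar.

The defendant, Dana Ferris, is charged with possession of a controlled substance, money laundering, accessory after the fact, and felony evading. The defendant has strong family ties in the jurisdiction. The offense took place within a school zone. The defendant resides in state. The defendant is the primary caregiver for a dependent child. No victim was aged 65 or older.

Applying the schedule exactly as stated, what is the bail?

$78,175

Base amounts from the schedule: possession of a controlled substance $3,300; money laundering $20,000; accessory after the fact $41,000; felony evading $79,250.
Stacking rule: highest base plus $9,500 per additional charge. Highest is felony evading at $79,250; 3 additional charges → +$28,500. Combined base = $107,750.
Defendant is the primary caregiver for a dependent (−30%): $107,750 × 0.7 = $75,425.
Offense occurred in a school zone (+$22,250 flat): $75,425 + $22,250 = $97,675.
Strong family ties in the jurisdiction (−$19,500 flat): $97,675 − $19,500 = $78,175.
$78,175 is within the $550,000 maximum.
$78,175 is at or above the $9,500 minimum.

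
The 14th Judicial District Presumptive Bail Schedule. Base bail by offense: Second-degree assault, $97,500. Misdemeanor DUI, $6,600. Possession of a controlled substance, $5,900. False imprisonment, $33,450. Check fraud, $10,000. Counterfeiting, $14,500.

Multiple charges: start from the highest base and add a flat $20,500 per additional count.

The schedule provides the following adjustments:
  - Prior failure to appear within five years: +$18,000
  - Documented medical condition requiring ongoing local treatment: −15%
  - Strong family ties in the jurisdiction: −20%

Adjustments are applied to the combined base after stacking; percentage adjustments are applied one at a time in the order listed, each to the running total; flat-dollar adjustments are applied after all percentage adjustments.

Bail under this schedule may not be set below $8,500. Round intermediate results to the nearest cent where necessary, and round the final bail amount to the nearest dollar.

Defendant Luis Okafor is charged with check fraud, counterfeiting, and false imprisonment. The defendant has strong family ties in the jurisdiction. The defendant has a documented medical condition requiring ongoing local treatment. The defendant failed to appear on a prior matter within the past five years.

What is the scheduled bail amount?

$68,626

Base amounts from the schedule: check fraud $10,000; counterfeiting $14,500; false imprisonment $33,450.
Stacking rule: highest base plus $20,500 per additional charge. Highest is false imprisonment at $33,450; 2 additional charges → +$41,000. Combined base = $74,450.
Documented medical condition requiring ongoing local treatment (−15%): $74,450 × 0.85 = $63,282.50.
Strong family ties in the jurisdiction (−20%): $63,282.50 × 0.8 = $50,626.
Prior failure to appear within five years (+$18,000 flat): $50,626 + $18,000 = $68,626.
$68,626 is at or above the $8,500 minimum.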